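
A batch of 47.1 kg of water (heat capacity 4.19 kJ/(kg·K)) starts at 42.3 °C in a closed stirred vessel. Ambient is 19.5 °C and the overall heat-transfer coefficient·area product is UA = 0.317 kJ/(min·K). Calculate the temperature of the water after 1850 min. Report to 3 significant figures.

First-law balance (no shaft work): M c_p dT/dt = −UA(T − T_amb).
dT/dt = (T_ss − T)/τ with T_ss = T_amb = 19.500 °C, τ = M c_p/UA = 47.1·4.19/0.317 = 622.55 min.
Integrating: T(t) = T_ss + (T₀ − T_ss) e^(−t/τ).
T(1850) = 19.500 + (22.800)·0.051219 = 20.668 °C.

20.7 °C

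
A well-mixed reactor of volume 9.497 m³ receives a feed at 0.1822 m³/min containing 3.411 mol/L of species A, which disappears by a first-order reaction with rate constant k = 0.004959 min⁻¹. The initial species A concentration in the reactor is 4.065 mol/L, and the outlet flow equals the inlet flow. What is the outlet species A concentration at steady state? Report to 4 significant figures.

Species balance: V dC/dt = Q C_in − Q C − k V C.
Steady state (dC/dt = 0): C_ss = Q C_in/(Q + kV) = C_in/(1 + kV/Q).
C_ss = 0.1822·3.411/(0.1822 + 0.004959·9.497) = 0.621484/0.229296 = 2.71041 mol/L.

2.710 mol/L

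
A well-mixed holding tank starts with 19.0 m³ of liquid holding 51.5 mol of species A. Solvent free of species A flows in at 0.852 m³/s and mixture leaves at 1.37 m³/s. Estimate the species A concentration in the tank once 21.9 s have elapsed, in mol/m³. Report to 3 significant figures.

0.608 mol/m³

Total volume: dV/dt = Q_in − Q_out = -0.51800 m³/s, so V(t) = 19.0 − 0.51800 t and V(21.9) = 7.6558 m³.
Species balance (pure solvent in): dm/dt = −Q_out · m/V(t).
dm/m = −Q_out dt/(V₀ − 0.51800 t); integrating gives ln(m/m₀) = −(Q_out/(Q_in−Q_out)) ln(V/V₀).
m = m₀ (V₀/V)^(Q_out/(Q_in−Q_out)) = 51.5 × (19.0/7.6558)^(-2.6448) = 4.6531 mol.
C = m/V = 4.6531/7.6558 = 0.60779 mol/m³.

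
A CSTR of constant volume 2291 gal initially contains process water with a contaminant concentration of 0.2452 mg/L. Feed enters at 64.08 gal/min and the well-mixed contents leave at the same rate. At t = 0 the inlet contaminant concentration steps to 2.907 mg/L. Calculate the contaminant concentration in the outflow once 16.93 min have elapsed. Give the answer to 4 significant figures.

1.249 mg/L

Transient balance on the dissolved component: V dC/dt = Q(C_in − C).
Rewrite as dC/dt + C/τ = C_in/τ, τ = V/Q = 35.7522 min.
This is linear first-order; C(t) = C_in + (C₀ − C_in) e^(−t/τ).
C(16.93) = 2.907 + (0.2452 − 2.907)·e^(−16.93/35.7522) = 2.907 + (-2.66180)·0.622795 = 1.24924 mg/L.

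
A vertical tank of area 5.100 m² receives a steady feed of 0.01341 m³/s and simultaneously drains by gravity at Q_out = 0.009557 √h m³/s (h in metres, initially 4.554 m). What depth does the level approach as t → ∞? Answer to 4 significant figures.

1.969 m

Level balance: A dh/dt = 0.01341 − 0.009557 √h. Setting dh/dt = 0:
Q_in = 0.009557 √h_ss ⇒ √h_ss = 0.01341/0.009557 = 1.40316.
h_ss = 1.40316² = 1.96886 m. (Since h₀ = 4.554 m > h_ss, the level will fall toward this value.)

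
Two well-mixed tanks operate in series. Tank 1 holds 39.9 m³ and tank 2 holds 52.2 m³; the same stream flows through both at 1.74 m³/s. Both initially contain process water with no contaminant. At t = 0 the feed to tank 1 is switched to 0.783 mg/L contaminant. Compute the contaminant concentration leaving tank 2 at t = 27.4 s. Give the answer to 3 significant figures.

0.219 mg/L

Each tank obeys Vᵢ dCᵢ/dt = Q(Cᵢ₋₁ − Cᵢ), so τᵢ = Vᵢ/Q.
τ₁ = 39.9/1.74 = 22.931 s; τ₂ = 52.2/1.74 = 30.000 s.
Solving the cascade with C₁(0)=C₂(0)=0 gives C₂(t) = C_in[1 − (τ₁ e^(−t/τ₁) − τ₂ e^(−t/τ₂))/(τ₁ − τ₂)].
At t = 27.4: e^(−t/τ₁) = 0.30274, e^(−t/τ₂) = 0.40118.
C₂ = 0.783·[1 − (22.931·0.30274 − 30.000·0.40118)/(-7.0690)] = 0.783·0.27946 = 0.21882 mg/L.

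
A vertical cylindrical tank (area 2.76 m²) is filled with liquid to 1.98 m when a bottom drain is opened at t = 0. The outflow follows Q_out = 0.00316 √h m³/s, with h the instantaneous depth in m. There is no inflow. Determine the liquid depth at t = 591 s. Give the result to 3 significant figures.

1.14 m

With no inflow, A dh/dt = −0.00316 √h.
This is separable: 2 d(√h)/dt = −0.00316/A, so √h = √h₀ − (0.00316/(2A)) t.
√h = √1.98 − 0.00316·591/(2·2.76) = 1.4071 − 0.33833 = 1.0688.
h = 1.0688² = 1.1423 m.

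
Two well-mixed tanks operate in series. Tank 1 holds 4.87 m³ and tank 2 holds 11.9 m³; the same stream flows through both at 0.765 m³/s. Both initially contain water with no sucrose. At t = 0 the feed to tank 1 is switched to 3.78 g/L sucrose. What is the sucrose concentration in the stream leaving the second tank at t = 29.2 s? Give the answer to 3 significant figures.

2.83 g/L

Time constants: τᵢ = Vᵢ/Q for each well-mixed tank.
τ₁ = 4.87/0.765 = 6.3660 s; τ₂ = 11.9/0.765 = 15.556 s.
Solving the cascade with C₁(0)=C₂(0)=0 gives C₂(t) = C_in[1 − (τ₁ e^(−t/τ₁) − τ₂ e^(−t/τ₂))/(τ₁ − τ₂)].
At t = 29.2: e^(−t/τ₁) = 0.010185, e^(−t/τ₂) = 0.15303.
C₂ = 3.78·[1 − (6.3660·0.010185 − 15.556·0.15303)/(-9.1895)] = 3.78·0.74802 = 2.8275 g/L.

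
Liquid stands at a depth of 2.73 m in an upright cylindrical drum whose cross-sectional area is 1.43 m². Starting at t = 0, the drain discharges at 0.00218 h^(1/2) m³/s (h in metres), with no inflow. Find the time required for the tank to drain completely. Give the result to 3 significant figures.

Unsteady balance on liquid volume: A dh/dt = −0.00218 √h.
∫ h^(−1/2) dh = −(0.00218/A) ∫ dt, giving 2√h = 2√h₀ − (0.00218/A) t.
Set h = 0: 2√h₀ = (0.00218/A) t_empty ⇒ t_empty = 2A√h₀/0.00218.
t_empty = 2·1.43·√2.73/0.00218 = 2.8600·1.6523/0.00218 = 2167.7 s.

2170 s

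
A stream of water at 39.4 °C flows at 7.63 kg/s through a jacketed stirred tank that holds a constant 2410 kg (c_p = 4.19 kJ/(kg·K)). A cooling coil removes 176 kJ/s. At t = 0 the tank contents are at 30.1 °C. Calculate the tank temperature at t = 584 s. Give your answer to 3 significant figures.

33.3 °C

Energy balance: M c_p dT/dt = ṁ c_p (T_in − T) − 176.
τ = M/ṁ = 315.86 s; T_ss = T_in − Q̇/(ṁ c_p) = 39.4 − 176/(7.63·4.19) = 33.895 °C.
Solution: T(t) = T_ss + (T₀ − T_ss) e^(−t/τ).
T(584) = 33.895 + (-3.7948)·e^(−584/315.86) = 33.895 + (-3.7948)·0.15741 = 33.297 °C.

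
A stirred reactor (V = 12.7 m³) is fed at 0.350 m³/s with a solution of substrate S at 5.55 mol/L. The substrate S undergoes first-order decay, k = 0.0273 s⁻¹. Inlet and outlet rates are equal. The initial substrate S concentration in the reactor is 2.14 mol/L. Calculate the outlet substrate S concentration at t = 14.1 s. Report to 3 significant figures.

V dC/dt = Q(C_in − C) − k V C.
This is linear with rate a = Q/V + k = 0.054859 s⁻¹.
C_ss = Q C_in/(Q + kV) = 2.7881 mol/L; C(t) = C_ss + (C₀ − C_ss) e^(−a t).
C(14.1) = 2.7881 + (-0.64810)·e^(−0.054859·14.1) = 2.7881 + (-0.64810)·0.46139 = 2.4891 mol/L.

2.49 mol/L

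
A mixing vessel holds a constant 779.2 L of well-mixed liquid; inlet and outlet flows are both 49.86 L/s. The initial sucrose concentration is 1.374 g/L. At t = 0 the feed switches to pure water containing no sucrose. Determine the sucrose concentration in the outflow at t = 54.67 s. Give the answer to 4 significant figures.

Mass balance on the solute (V constant): V dC/dt = Q(C_in − C).
Rewrite as dC/dt + C/τ = C_in/τ, τ = V/Q = 15.6278 s.
This is linear first-order; C(t) = C_in + (C₀ − C_in) e^(−t/τ).
C(54.67) = 0 + (1.374 − 0)·e^(−54.67/15.6278) = 0 + (1.37400)·0.0302499 = 0.0415634 g/L.

0.04156 g/L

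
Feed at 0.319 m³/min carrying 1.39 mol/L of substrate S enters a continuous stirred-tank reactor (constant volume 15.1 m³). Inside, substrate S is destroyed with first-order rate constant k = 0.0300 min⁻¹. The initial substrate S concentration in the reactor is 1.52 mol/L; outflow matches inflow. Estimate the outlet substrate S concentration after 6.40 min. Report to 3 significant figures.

1.26 mol/L

V dC/dt = Q(C_in − C) − k V C.
This is linear with rate a = Q/V + k = 0.051126 min⁻¹.
C_ss = Q C_in/(Q + kV) = 0.57437 mol/L; C(t) = C_ss + (C₀ − C_ss) e^(−a t).
C(6.40) = 0.57437 + (0.94563)·e^(−0.051126·6.40) = 0.57437 + (0.94563)·0.72094 = 1.2561 mol/L.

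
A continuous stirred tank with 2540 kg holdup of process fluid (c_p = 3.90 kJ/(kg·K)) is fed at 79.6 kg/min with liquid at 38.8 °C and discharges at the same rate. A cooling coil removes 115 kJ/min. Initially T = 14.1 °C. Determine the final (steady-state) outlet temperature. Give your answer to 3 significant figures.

Unsteady energy balance on the tank contents: M c_p dT/dt = ṁ c_p (T_in − T) − 115.
At steady state dT/dt = 0 ⇒ T_ss = T_in − Q̇/(ṁ c_p) = 38.8 − 115/(79.6·3.90) = 38.430 °C.

38.4 °C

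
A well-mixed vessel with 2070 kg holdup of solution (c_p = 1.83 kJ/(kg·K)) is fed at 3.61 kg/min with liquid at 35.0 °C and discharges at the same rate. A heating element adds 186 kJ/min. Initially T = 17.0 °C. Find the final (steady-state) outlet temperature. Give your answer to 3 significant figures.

63.2 °C

M c_p dT/dt = ṁ c_p (T_in − T) + Q̇.
At steady state dT/dt = 0 ⇒ T_ss = T_in + Q̇/(ṁ c_p) = 35.0 + 186/(3.61·1.83) = 63.155 °C.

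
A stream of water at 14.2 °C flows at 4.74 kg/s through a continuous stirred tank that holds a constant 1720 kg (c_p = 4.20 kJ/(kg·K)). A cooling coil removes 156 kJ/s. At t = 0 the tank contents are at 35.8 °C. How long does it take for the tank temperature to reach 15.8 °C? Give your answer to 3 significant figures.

413 s

M c_p dT/dt = ṁ c_p (T_in − T) − Q̇.
τ = M/ṁ = 362.87 s; T_ss = T_in − Q̇/(ṁ c_p) = 6.3640 °C.
T(t) = T_ss + (T₀ − T_ss) e^(−t/τ). Set T = 15.8:
e^(−t/τ) = (15.8 − 6.3640)/(35.8 − 6.3640) = 0.32056
t = −362.87 · ln(0.32056) = 412.83 s.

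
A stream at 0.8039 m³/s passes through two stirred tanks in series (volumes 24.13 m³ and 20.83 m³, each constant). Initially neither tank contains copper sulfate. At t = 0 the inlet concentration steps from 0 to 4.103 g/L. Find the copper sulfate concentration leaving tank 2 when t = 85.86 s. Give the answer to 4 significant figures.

Time constants: τᵢ = Vᵢ/Q for each well-mixed tank.
τ₁ = 24.13/0.8039 = 30.0162 s; τ₂ = 20.83/0.8039 = 25.9112 s.
Tank 1: C₁ = C_in(1 − e^(−t/τ₁)). Tank 2 (τ₁ ≠ τ₂): C₂ = C_in[1 − (τ₁ e^(−t/τ₁) − τ₂ e^(−t/τ₂))/(τ₁ − τ₂)].
At t = 85.86: e^(−t/τ₁) = 0.0572425, e^(−t/τ₂) = 0.0363840.
C₂ = 4.103·[1 − (30.0162·0.0572425 − 25.9112·0.0363840)/(4.10499)] = 4.103·0.811096 = 3.32793 g/L.

3.328 g/L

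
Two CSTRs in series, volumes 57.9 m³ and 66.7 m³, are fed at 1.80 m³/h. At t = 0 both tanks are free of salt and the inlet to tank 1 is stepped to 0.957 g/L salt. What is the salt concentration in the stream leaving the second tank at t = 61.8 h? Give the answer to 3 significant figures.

0.510 g/L

Each tank obeys Vᵢ dCᵢ/dt = Q(Cᵢ₋₁ − Cᵢ), so τᵢ = Vᵢ/Q.
τ₁ = 57.9/1.80 = 32.167 h; τ₂ = 66.7/1.80 = 37.056 h.
Tank 1: C₁ = C_in(1 − e^(−t/τ₁)). Tank 2 (τ₁ ≠ τ₂): C₂ = C_in[1 − (τ₁ e^(−t/τ₁) − τ₂ e^(−t/τ₂))/(τ₁ − τ₂)].
At t = 61.8: e^(−t/τ₁) = 0.14642, e^(−t/τ₂) = 0.18867.
C₂ = 0.957·[1 − (32.167·0.14642 − 37.056·0.18867)/(-4.8889)] = 0.957·0.53339 = 0.51045 g/L.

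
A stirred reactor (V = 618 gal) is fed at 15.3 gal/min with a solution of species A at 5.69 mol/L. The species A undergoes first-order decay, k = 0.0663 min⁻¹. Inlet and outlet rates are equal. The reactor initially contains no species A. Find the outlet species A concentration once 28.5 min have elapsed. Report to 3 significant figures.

V dC/dt = Q(C_in − C) − k V C.
This is linear with rate a = Q/V + k = 0.091057 min⁻¹.
C_ss = Q C_in/(Q + kV) = 1.5470 mol/L; C(t) = C_ss + (C₀ − C_ss) e^(−a t).
C(28.5) = 1.5470 + (-1.5470)·e^(−0.091057·28.5) = 1.5470 + (-1.5470)·0.074636 = 1.4316 mol/L.

1.43 mol/L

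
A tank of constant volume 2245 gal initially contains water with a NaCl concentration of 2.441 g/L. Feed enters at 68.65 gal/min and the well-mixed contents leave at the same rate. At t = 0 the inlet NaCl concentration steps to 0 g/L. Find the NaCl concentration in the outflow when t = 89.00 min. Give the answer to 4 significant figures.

0.1606 g/L

Species balance on the tank: V dC/dt = Q(C_in − C).
Time constant τ = V/Q = 2245/68.65 = 32.7021 min.
Solution: C(t) = C_in + (C₀ − C_in) e^(−t/τ).
C(89.00) = 0 + (2.441 − 0)·e^(−89.00/32.7021) = 0 + (2.44100)·0.0657736 = 0.160553 g/L.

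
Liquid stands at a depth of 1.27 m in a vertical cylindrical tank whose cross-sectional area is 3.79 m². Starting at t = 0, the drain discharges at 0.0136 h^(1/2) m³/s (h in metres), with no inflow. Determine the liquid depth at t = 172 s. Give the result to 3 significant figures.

With no inflow, A dh/dt = −0.0136 √h.
∫ h^(−1/2) dh = −(0.0136/A) ∫ dt, giving 2√h = 2√h₀ − (0.0136/A) t.
√h = √1.27 − 0.0136·172/(2·3.79) = 1.1269 − 0.30860 = 0.81834.
h = 0.81834² = 0.66968 m.

0.670 m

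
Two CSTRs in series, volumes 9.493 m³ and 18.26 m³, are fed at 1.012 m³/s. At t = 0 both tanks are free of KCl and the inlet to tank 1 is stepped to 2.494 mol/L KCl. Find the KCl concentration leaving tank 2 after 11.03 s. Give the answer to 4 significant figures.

Time constants: τᵢ = Vᵢ/Q for each well-mixed tank.
τ₁ = 9.493/1.012 = 9.38043 s; τ₂ = 18.26/1.012 = 18.0435 s.
Tank 1: C₁ = C_in(1 − e^(−t/τ₁)). Tank 2 (τ₁ ≠ τ₂): C₂ = C_in[1 − (τ₁ e^(−t/τ₁) − τ₂ e^(−t/τ₂))/(τ₁ − τ₂)].
At t = 11.03: e^(−t/τ₁) = 0.308556, e^(−t/τ₂) = 0.542644.
C₂ = 2.494·[1 − (9.38043·0.308556 − 18.0435·0.542644)/(-8.66304)] = 2.494·0.203882 = 0.508483 mol/L.

0.5085 mol/L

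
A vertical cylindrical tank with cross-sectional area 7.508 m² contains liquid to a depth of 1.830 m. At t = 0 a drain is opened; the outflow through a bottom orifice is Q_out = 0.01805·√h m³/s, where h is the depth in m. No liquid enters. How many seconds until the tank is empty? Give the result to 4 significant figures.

A dh/dt = −Q_out = −0.01805 √h.
This is separable: 2 d(√h)/dt = −0.01805/A, so √h = √h₀ − (0.01805/(2A)) t.
Tank is empty when √h = 0: t_empty = 2A√h₀/0.01805.
t_empty = 2·7.508·√1.830/0.01805 = 15.0160·1.35277/0.01805 = 1125.39 s.

1125 s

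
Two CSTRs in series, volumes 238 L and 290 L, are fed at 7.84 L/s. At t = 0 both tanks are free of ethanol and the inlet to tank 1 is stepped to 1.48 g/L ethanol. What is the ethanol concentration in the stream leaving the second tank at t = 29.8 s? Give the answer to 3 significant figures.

Species balance on tank i: dCᵢ/dt = (Cᵢ₋₁ − Cᵢ)/τᵢ with τᵢ = Vᵢ/Q.
τ₁ = 238/7.84 = 30.357 s; τ₂ = 290/7.84 = 36.990 s.
Solving the cascade with C₁(0)=C₂(0)=0 gives C₂(t) = C_in[1 − (τ₁ e^(−t/τ₁) − τ₂ e^(−t/τ₂))/(τ₁ − τ₂)].
At t = 29.8: e^(−t/τ₁) = 0.37469, e^(−t/τ₂) = 0.44681.
C₂ = 1.48·[1 − (30.357·0.37469 − 36.990·0.44681)/(-6.6327)] = 1.48·0.22313 = 0.33024 g/L.

0.330 g/L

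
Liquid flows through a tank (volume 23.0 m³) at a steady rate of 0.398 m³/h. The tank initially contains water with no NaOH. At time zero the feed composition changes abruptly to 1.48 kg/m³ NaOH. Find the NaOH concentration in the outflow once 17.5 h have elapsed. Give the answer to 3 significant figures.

Accumulation = in − out for the solute gives V dC/dt = Q(C_in − C).
Rewrite as dC/dt + C/τ = C_in/τ, τ = V/Q = 57.789 h.
Solution: C(t) = C_in + (C₀ − C_in) e^(−t/τ).
C(17.5) = 1.48 + (0 − 1.48)·e^(−17.5/57.789) = 1.48 + (-1.4800)·0.73873 = 0.38668 kg/m³.

0.387 kg/m³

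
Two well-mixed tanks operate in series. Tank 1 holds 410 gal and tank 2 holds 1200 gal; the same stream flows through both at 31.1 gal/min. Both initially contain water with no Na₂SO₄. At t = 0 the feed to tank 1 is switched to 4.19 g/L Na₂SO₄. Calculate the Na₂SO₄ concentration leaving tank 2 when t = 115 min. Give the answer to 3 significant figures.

3.87 g/L

Time constants: τᵢ = Vᵢ/Q for each well-mixed tank.
τ₁ = 410/31.1 = 13.183 min; τ₂ = 1200/31.1 = 38.585 min.
Solving the cascade with C₁(0)=C₂(0)=0 gives C₂(t) = C_in[1 − (τ₁ e^(−t/τ₁) − τ₂ e^(−t/τ₂))/(τ₁ − τ₂)].
At t = 115: e^(−t/τ₁) = 0.00016277, e^(−t/τ₂) = 0.050772.
C₂ = 4.19·[1 − (13.183·0.00016277 − 38.585·0.050772)/(-25.402)] = 4.19·0.92296 = 3.8672 g/L.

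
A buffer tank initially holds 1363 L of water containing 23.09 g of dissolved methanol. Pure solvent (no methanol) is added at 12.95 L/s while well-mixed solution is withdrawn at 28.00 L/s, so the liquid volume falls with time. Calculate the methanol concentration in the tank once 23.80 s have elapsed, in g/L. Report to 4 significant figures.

Total volume: dV/dt = Q_in − Q_out = -15.0500 L/s, so V(t) = 1363 − 15.0500 t and V(23.80) = 1004.81 L.
Solute balance: dm/dt = 0 − Q_out C = −Q_out m/V(t).
dm/m = −Q_out dt/(V₀ − 15.0500 t); integrating gives ln(m/m₀) = −(Q_out/(Q_in−Q_out)) ln(V/V₀).
m = m₀ (V₀/V)^(Q_out/(Q_in−Q_out)) = 23.09 × (1363/1004.81)^(-1.86047) = 13.0941 g.
C = m/V = 13.0941/1004.81 = 0.0130314 g/L.

0.01303 g/L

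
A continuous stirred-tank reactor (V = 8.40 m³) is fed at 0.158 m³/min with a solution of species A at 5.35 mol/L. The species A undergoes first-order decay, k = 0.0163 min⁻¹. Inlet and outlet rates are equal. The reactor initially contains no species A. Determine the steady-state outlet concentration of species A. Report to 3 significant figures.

Species balance: V dC/dt = Q C_in − Q C − k V C.
Steady state (dC/dt = 0): C_ss = Q C_in/(Q + kV) = C_in/(1 + kV/Q).
C_ss = 0.158·5.35/(0.158 + 0.0163·8.40) = 0.84530/0.29492 = 2.8662 mol/L.

2.87 mol/L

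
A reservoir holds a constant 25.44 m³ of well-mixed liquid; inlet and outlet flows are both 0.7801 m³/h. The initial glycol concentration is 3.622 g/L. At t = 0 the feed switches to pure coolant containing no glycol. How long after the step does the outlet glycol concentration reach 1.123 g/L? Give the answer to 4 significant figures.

38.19 h

Species balance: V dC/dt = Q(C_in − C) ⇒ τ = V/Q = 32.6112 h.
C(t) = C_in + (C₀ − C_in) e^(−t/τ). Set C = 1.123 and solve for t:
e^(−t/τ) = (C − C_in)/(C₀ − C_in) = (1.123 − 0)/(3.622 − 0) = 0.310050
t = −τ ln(…) = 32.6112 × 1.17102 = 38.1885 h.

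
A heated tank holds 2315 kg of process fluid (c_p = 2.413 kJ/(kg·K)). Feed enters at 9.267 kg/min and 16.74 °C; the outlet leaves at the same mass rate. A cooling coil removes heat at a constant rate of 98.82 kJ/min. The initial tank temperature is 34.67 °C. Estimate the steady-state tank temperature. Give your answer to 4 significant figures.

M c_p dT/dt = ṁ c_p (T_in − T) − Q̇.
At steady state dT/dt = 0 ⇒ T_ss = T_in − Q̇/(ṁ c_p) = 16.74 − 98.82/(9.267·2.413) = 12.3208 °C.

12.32 °C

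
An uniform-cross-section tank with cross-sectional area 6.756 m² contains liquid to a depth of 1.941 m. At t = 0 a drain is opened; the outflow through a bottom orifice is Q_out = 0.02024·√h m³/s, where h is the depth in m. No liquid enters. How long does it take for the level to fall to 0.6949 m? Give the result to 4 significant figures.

373.6 s

A dh/dt = −Q_out = −0.02024 √h.
∫ h^(−1/2) dh = −(0.02024/A) ∫ dt, giving 2√h = 2√h₀ − (0.02024/A) t.
t = 2A(√h₀ − √h)/0.02024 = 2·6.756·(√1.941 − √0.6949)/0.02024
  = 13.5120 × (1.39320 − 0.833607) / 0.02024 = 373.577 s.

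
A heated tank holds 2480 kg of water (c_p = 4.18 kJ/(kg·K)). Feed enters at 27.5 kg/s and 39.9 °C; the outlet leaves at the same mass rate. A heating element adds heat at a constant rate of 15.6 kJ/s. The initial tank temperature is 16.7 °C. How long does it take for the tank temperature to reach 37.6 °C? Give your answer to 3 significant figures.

204 s

Unsteady energy balance on the tank contents: M c_p dT/dt = ṁ c_p (T_in − T) + 15.6.
τ = M/ṁ = 90.182 s; T_ss = T_in + Q̇/(ṁ c_p) = 40.036 °C.
T(t) = T_ss + (T₀ − T_ss) e^(−t/τ). Set T = 37.6:
e^(−t/τ) = (37.6 − 40.036)/(16.7 − 40.036) = 0.10438
t = −90.182 · ln(0.10438) = 203.79 s.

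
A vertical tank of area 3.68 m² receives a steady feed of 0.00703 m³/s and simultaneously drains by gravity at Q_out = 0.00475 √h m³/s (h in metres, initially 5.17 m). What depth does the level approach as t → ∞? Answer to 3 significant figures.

Unsteady balance on liquid volume: A dh/dt = Q_in − 0.00475 √h. At steady state dh/dt = 0:
Q_in = 0.00475 √h_ss ⇒ √h_ss = 0.00703/0.00475 = 1.4800.
h_ss = 1.4800² = 2.1904 m. (Since h₀ = 5.17 m > h_ss, the level will fall toward this value.)

2.19 m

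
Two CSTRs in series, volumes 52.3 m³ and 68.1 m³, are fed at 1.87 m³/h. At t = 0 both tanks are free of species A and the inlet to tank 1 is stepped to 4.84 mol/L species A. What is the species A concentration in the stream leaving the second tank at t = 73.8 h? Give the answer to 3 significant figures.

3.24 mol/L

Each tank obeys Vᵢ dCᵢ/dt = Q(Cᵢ₋₁ − Cᵢ), so τᵢ = Vᵢ/Q.
τ₁ = 52.3/1.87 = 27.968 h; τ₂ = 68.1/1.87 = 36.417 h.
Solving the cascade with C₁(0)=C₂(0)=0 gives C₂(t) = C_in[1 − (τ₁ e^(−t/τ₁) − τ₂ e^(−t/τ₂))/(τ₁ − τ₂)].
At t = 73.8: e^(−t/τ₁) = 0.071451, e^(−t/τ₂) = 0.13179.
C₂ = 4.84·[1 − (27.968·0.071451 − 36.417·0.13179)/(-8.4492)] = 4.84·0.66847 = 3.2354 mol/L.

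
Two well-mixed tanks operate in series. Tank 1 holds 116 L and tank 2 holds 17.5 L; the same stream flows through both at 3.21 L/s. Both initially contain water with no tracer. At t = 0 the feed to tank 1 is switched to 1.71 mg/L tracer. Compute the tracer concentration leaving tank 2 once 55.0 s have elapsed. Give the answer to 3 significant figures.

Each tank obeys Vᵢ dCᵢ/dt = Q(Cᵢ₋₁ − Cᵢ), so τᵢ = Vᵢ/Q.
τ₁ = 116/3.21 = 36.137 s; τ₂ = 17.5/3.21 = 5.4517 s.
Solving the cascade with C₁(0)=C₂(0)=0 gives C₂(t) = C_in[1 − (τ₁ e^(−t/τ₁) − τ₂ e^(−t/τ₂))/(τ₁ − τ₂)].
At t = 55.0: e^(−t/τ₁) = 0.21828, e^(−t/τ₂) = 4.1552e-05.
C₂ = 1.71·[1 − (36.137·0.21828 − 5.4517·4.1552e-05)/(30.685)] = 1.71·0.74295 = 1.2704 mg/L.

1.27 mg/L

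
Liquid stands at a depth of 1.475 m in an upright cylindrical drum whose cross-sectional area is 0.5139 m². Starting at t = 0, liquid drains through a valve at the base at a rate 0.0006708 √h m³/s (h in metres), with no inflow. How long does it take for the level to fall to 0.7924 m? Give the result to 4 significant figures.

A dh/dt = −Q_out = −0.0006708 √h.
∫ h^(−1/2) dh = −(0.0006708/A) ∫ dt, giving 2√h = 2√h₀ − (0.0006708/A) t.
t = 2A(√h₀ − √h)/0.0006708 = 2·0.5139·(√1.475 − √0.7924)/0.0006708
  = 1.02780 × (1.21450 − 0.890169) / 0.0006708 = 496.934 s.

496.9 s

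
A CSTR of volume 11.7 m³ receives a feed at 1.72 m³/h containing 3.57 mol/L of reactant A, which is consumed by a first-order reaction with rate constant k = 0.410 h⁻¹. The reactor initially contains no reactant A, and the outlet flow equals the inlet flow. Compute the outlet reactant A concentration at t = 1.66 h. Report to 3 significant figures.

Species balance: V dC/dt = Q C_in − Q C − k V C.
This is linear with rate a = Q/V + k = 0.55701 h⁻¹.
C_ss = Q C_in/(Q + kV) = 0.94221 mol/L; C(t) = C_ss + (C₀ − C_ss) e^(−a t).
C(1.66) = 0.94221 + (-0.94221)·e^(−0.55701·1.66) = 0.94221 + (-0.94221)·0.39668 = 0.56846 mol/L.

0.568 mol/L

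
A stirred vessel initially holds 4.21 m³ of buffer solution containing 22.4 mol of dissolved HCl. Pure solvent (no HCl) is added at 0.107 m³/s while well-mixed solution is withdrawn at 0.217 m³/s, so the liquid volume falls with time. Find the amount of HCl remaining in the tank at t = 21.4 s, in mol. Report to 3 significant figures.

4.45 mol

Total volume: dV/dt = Q_in − Q_out = -0.11000 m³/s, so V(t) = 4.21 − 0.11000 t and V(21.4) = 1.8560 m³.
Solute balance: dm/dt = 0 − Q_out C = −Q_out m/V(t).
dm/m = −Q_out dt/(V₀ − 0.11000 t); integrating gives ln(m/m₀) = −(Q_out/(Q_in−Q_out)) ln(V/V₀).
m = m₀ (V₀/V)^(Q_out/(Q_in−Q_out)) = 22.4 × (4.21/1.8560)^(-1.9727) = 4.4519 mol.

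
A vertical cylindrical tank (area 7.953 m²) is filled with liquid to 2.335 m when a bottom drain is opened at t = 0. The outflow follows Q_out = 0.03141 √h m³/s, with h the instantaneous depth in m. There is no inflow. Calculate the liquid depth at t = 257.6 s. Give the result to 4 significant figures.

A dh/dt = −Q_out = −0.03141 √h.
Separate and integrate: 2(√h − √h₀) = −(0.03141/A) t.
√h = √2.335 − 0.03141·257.6/(2·7.953) = 1.52807 − 0.508690 = 1.01938.
h = 1.01938² = 1.03914 m.

1.039 m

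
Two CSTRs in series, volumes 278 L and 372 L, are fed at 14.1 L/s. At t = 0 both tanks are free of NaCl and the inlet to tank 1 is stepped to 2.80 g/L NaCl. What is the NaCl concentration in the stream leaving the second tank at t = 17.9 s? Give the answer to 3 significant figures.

0.518 g/L

Time constants: τᵢ = Vᵢ/Q for each well-mixed tank.
τ₁ = 278/14.1 = 19.716 s; τ₂ = 372/14.1 = 26.383 s.
Solving the cascade with C₁(0)=C₂(0)=0 gives C₂(t) = C_in[1 − (τ₁ e^(−t/τ₁) − τ₂ e^(−t/τ₂))/(τ₁ − τ₂)].
At t = 17.9: e^(−t/τ₁) = 0.40338, e^(−t/τ₂) = 0.50739.
C₂ = 2.80·[1 − (19.716·0.40338 − 26.383·0.50739)/(-6.6667)] = 2.80·0.18499 = 0.51797 g/L.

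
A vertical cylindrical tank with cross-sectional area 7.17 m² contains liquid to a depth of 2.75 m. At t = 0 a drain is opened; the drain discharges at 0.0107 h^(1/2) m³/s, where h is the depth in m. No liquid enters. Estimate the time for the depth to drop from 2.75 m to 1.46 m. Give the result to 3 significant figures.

A dh/dt = −Q_out = −0.0107 √h.
Separate and integrate: 2(√h − √h₀) = −(0.0107/A) t.
t = 2A(√h₀ − √h)/0.0107 = 2·7.17·(√2.75 − √1.46)/0.0107
  = 14.340 × (1.6583 − 1.2083) / 0.0107 = 603.09 s.

603 s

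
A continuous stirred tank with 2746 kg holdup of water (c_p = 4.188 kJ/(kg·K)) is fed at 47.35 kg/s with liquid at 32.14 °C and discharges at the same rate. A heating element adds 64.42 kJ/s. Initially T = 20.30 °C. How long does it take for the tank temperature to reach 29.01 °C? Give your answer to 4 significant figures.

M c_p dT/dt = ṁ c_p (T_in − T) + Q̇.
τ = M/ṁ = 57.9937 s; T_ss = T_in + Q̇/(ṁ c_p) = 32.4649 °C.
T(t) = T_ss + (T₀ − T_ss) e^(−t/τ). Set T = 29.01:
e^(−t/τ) = (29.01 − 32.4649)/(20.30 − 32.4649) = 0.284003
t = −57.9937 · ln(0.284003) = 73.0007 s.

73.00 s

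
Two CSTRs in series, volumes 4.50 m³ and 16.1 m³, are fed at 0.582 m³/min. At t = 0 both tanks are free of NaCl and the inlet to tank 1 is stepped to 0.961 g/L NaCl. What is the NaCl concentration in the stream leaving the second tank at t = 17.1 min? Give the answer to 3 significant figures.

Time constants: τᵢ = Vᵢ/Q for each well-mixed tank.
τ₁ = 4.50/0.582 = 7.7320 min; τ₂ = 16.1/0.582 = 27.663 min.
Solving the cascade with C₁(0)=C₂(0)=0 gives C₂(t) = C_in[1 − (τ₁ e^(−t/τ₁) − τ₂ e^(−t/τ₂))/(τ₁ − τ₂)].
At t = 17.1: e^(−t/τ₁) = 0.10953, e^(−t/τ₂) = 0.53894.
C₂ = 0.961·[1 − (7.7320·0.10953 − 27.663·0.53894)/(-19.931)] = 0.961·0.29448 = 0.28299 g/L.

0.283 g/L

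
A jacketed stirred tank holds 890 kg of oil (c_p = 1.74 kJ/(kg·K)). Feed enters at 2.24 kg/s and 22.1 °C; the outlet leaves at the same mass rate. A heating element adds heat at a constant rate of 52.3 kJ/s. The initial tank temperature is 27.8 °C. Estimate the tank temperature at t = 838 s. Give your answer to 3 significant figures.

Unsteady energy balance on the tank contents: M c_p dT/dt = ṁ c_p (T_in − T) + 52.3.
Rearrange: dT/dt = (T_ss − T)/τ with τ = M/ṁ = 397.32 s and T_ss = T_in + Q̇/(ṁ c_p) = 35.519 °C.
This is linear first-order; T(t) = T_ss + (T₀ − T_ss) e^(−t/τ).
T(838) = 35.519 + (-7.7185)·e^(−838/397.32) = 35.519 + (-7.7185)·0.12134 = 34.582 °C.

34.6 °C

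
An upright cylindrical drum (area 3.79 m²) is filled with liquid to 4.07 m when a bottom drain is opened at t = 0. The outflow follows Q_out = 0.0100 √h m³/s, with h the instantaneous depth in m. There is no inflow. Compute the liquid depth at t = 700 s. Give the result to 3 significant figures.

With no inflow, A dh/dt = −0.0100 √h.
Separate and integrate: 2(√h − √h₀) = −(0.0100/A) t.
√h = √4.07 − 0.0100·700/(2·3.79) = 2.0174 − 0.92348 = 1.0939.
h = 1.0939² = 1.1967 m.

1.20 m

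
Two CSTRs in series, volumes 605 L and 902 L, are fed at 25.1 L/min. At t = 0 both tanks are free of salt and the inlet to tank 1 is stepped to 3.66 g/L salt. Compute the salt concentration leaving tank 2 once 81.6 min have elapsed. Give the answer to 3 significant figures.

2.76 g/L

Time constants: τᵢ = Vᵢ/Q for each well-mixed tank.
τ₁ = 605/25.1 = 24.104 min; τ₂ = 902/25.1 = 35.936 min.
Tank 1: C₁ = C_in(1 − e^(−t/τ₁)). Tank 2 (τ₁ ≠ τ₂): C₂ = C_in[1 − (τ₁ e^(−t/τ₁) − τ₂ e^(−t/τ₂))/(τ₁ − τ₂)].
At t = 81.6: e^(−t/τ₁) = 0.033864, e^(−t/τ₂) = 0.10324.
C₂ = 3.66·[1 − (24.104·0.033864 − 35.936·0.10324)/(-11.833)] = 3.66·0.75544 = 2.7649 g/L.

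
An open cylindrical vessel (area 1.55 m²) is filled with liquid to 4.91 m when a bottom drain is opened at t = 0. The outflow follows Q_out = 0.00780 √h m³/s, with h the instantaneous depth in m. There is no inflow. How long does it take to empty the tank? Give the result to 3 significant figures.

881 s

A dh/dt = −Q_out = −0.00780 √h.
∫ h^(−1/2) dh = −(0.00780/A) ∫ dt, giving 2√h = 2√h₀ − (0.00780/A) t.
Tank is empty when √h = 0: t_empty = 2A√h₀/0.00780.
t_empty = 2·1.55·√4.91/0.00780 = 3.1000·2.2159/0.00780 = 880.66 s.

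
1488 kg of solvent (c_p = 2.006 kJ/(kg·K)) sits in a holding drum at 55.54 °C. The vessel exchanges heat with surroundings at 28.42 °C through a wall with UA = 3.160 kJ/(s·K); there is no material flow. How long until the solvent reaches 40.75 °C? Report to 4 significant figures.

744.6 s

Unsteady energy balance on the tank contents: M c_p dT/dt = −UA(T − T_amb).
τ = M c_p/UA = 944.597 s; T_ss = T_amb = 28.4200 °C.
T(t) = T_ss + (T₀ − T_ss)e^(−t/τ); set T = 40.75:
t = −τ ln[(T − T_ss)/(T₀ − T_ss)] = −944.597 · ln(0.454646) = 744.566 s.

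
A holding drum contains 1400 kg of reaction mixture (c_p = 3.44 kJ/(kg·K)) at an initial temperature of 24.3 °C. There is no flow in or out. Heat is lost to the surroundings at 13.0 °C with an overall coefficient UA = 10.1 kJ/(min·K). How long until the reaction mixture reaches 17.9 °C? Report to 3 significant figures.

M c_p dT/dt = −UA(T − T_amb).
τ = M c_p/UA = 476.83 min; T_ss = T_amb = 13.000 °C.
T(t) = T_ss + (T₀ − T_ss)e^(−t/τ); set T = 17.9:
t = −τ ln[(T − T_ss)/(T₀ − T_ss)] = −476.83 · ln(0.43363) = 398.43 min.

398 min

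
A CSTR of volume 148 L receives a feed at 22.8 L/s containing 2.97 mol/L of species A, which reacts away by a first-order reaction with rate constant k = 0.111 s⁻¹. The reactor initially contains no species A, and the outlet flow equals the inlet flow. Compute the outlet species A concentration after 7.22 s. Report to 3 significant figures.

Species balance: V dC/dt = Q C_in − Q C − k V C.
This is linear with rate a = Q/V + k = 0.26505 s⁻¹.
C_ss = Q C_in/(Q + kV) = 1.7262 mol/L; C(t) = C_ss + (C₀ − C_ss) e^(−a t).
C(7.22) = 1.7262 + (-1.7262)·e^(−0.26505·7.22) = 1.7262 + (-1.7262)·0.14753 = 1.4715 mol/L.

1.47 mol/L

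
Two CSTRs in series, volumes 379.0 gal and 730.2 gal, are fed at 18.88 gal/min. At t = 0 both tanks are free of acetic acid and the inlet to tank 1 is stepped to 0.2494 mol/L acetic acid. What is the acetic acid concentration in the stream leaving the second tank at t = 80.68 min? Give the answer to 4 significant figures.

Time constants: τᵢ = Vᵢ/Q for each well-mixed tank.
τ₁ = 379.0/18.88 = 20.0742 min; τ₂ = 730.2/18.88 = 38.6758 min.
Solving the cascade with C₁(0)=C₂(0)=0 gives C₂(t) = C_in[1 − (τ₁ e^(−t/τ₁) − τ₂ e^(−t/τ₂))/(τ₁ − τ₂)].
At t = 80.68: e^(−t/τ₁) = 0.0179692, e^(−t/τ₂) = 0.124176.
C₂ = 0.2494·[1 − (20.0742·0.0179692 − 38.6758·0.124176)/(-18.6017)] = 0.2494·0.761210 = 0.189846 mol/L.

0.1898 mol/L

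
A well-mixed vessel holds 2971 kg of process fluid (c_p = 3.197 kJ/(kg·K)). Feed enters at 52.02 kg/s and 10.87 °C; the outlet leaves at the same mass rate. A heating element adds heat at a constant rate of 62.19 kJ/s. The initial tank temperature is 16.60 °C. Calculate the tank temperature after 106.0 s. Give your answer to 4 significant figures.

First-law balance (no shaft work): M c_p dT/dt = ṁ c_p (T_in − T) + 62.19.
Rearrange: dT/dt = (T_ss − T)/τ with τ = M/ṁ = 57.1126 s and T_ss = T_in + Q̇/(ṁ c_p) = 11.2439 °C.
Integrating: T(t) = T_ss + (T₀ − T_ss) e^(−t/τ).
T(106.0) = 11.2439 + (5.35606)·e^(−106.0/57.1126) = 11.2439 + (5.35606)·0.156300 = 12.0811 °C.

12.08 °C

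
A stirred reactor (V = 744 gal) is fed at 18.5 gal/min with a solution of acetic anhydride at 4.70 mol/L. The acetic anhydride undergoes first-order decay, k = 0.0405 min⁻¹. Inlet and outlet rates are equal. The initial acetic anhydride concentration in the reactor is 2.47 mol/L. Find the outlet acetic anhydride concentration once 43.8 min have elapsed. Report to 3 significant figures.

1.83 mol/L

Accumulation = in − out − consumed: V dC/dt = Q C_in − Q C − k V C.
This is linear with rate a = Q/V + k = 0.065366 min⁻¹.
C_ss = Q C_in/(Q + kV) = 1.7879 mol/L; C(t) = C_ss + (C₀ − C_ss) e^(−a t).
C(43.8) = 1.7879 + (0.68208)·e^(−0.065366·43.8) = 1.7879 + (0.68208)·0.057096 = 1.8269 mol/L.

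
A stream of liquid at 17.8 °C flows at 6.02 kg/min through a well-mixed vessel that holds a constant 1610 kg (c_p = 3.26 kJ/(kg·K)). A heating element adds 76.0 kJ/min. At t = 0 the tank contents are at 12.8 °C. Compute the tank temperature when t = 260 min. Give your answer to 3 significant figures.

18.3 °C

M c_p dT/dt = ṁ c_p (T_in − T) + Q̇.
τ = M/ṁ = 267.44 min; T_ss = T_in + Q̇/(ṁ c_p) = 17.8 + 76.0/(6.02·3.26) = 21.673 °C.
T approaches T_ss exponentially: T(t) = T_ss + (T₀ − T_ss) e^(−t/τ).
T(260) = 21.673 + (-8.8726)·e^(−260/267.44) = 21.673 + (-8.8726)·0.37826 = 18.316 °C.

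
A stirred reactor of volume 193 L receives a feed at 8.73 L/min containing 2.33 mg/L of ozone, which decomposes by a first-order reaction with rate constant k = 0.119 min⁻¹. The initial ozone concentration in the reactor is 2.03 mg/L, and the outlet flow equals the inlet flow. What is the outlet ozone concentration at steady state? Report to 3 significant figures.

0.642 mg/L

Accumulation = in − out − consumed: V dC/dt = Q C_in − Q C − k V C.
At steady state: 0 = Q C_in − (Q + kV) C_ss, so C_ss = Q C_in/(Q + kV).
C_ss = 8.73·2.33/(8.73 + 0.119·193) = 20.341/31.697 = 0.64173 mg/L.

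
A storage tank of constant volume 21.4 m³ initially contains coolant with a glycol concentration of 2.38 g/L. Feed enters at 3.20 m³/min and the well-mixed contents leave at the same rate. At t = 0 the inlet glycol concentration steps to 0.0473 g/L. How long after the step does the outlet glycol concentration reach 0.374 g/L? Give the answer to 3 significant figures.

Species balance: V dC/dt = Q(C_in − C) ⇒ τ = V/Q = 6.6875 min.
C(t) = C_in + (C₀ − C_in) e^(−t/τ). Set C = 0.374 and solve for t:
e^(−t/τ) = (C − C_in)/(C₀ − C_in) = (0.374 − 0.0473)/(2.38 − 0.0473) = 0.14005
t = −τ ln(…) = 6.6875 × 1.9657 = 13.146 min.

13.1 min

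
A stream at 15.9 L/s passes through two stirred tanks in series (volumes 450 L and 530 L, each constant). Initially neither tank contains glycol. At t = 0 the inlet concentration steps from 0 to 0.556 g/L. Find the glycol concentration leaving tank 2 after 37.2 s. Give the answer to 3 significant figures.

0.189 g/L

Each tank obeys Vᵢ dCᵢ/dt = Q(Cᵢ₋₁ − Cᵢ), so τᵢ = Vᵢ/Q.
τ₁ = 450/15.9 = 28.302 s; τ₂ = 530/15.9 = 33.333 s.
Solving the cascade with C₁(0)=C₂(0)=0 gives C₂(t) = C_in[1 − (τ₁ e^(−t/τ₁) − τ₂ e^(−t/τ₂))/(τ₁ − τ₂)].
At t = 37.2: e^(−t/τ₁) = 0.26864, e^(−t/τ₂) = 0.32759.
C₂ = 0.556·[1 − (28.302·0.26864 − 33.333·0.32759)/(-5.0314)] = 0.556·0.34081 = 0.18949 g/L.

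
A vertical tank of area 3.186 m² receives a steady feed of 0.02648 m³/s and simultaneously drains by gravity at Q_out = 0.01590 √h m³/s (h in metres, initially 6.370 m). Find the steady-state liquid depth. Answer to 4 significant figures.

A dh/dt = Q_in − 0.01590 √h. Steady state requires inflow = outflow:
Q_in = 0.01590 √h_ss ⇒ √h_ss = 0.02648/0.01590 = 1.66541.
h_ss = 1.66541² = 2.77359 m. (Since h₀ = 6.370 m > h_ss, the level will fall toward this value.)

2.774 m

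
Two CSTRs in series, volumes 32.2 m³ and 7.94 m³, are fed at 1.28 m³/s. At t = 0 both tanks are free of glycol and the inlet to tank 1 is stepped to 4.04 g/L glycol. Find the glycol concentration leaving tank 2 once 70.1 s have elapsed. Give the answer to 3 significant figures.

3.71 g/L

Time constants: τᵢ = Vᵢ/Q for each well-mixed tank.
τ₁ = 32.2/1.28 = 25.156 s; τ₂ = 7.94/1.28 = 6.2031 s.
Solving the cascade with C₁(0)=C₂(0)=0 gives C₂(t) = C_in[1 − (τ₁ e^(−t/τ₁) − τ₂ e^(−t/τ₂))/(τ₁ − τ₂)].
At t = 70.1: e^(−t/τ₁) = 0.061631, e^(−t/τ₂) = 1.2364e-05.
C₂ = 4.04·[1 − (25.156·0.061631 − 6.2031·1.2364e-05)/(18.953)] = 4.04·0.91820 = 3.7095 g/L.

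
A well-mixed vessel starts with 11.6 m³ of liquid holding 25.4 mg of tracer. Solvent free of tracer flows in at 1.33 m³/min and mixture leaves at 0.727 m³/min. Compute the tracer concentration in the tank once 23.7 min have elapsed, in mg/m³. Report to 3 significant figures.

Let m(t) be the amount of tracer. Volume: V(t) = V₀ + (Q_in − Q_out) t = 11.6 + 0.60300 t; V(23.7) = 25.891 m³.
No tracer enters, so dm/dt = −Q_out · (m/V).
dm/m = −Q_out dt/(V₀ + 0.60300 t); integrating gives ln(m/m₀) = −(Q_out/(Q_in−Q_out)) ln(V/V₀).
m = m₀ (V₀/V)^(Q_out/(Q_in−Q_out)) = 25.4 × (11.6/25.891)^(1.2056) = 9.6480 mg.
C = m/V = 9.6480/25.891 = 0.37264 mg/m³.

0.373 mg/m³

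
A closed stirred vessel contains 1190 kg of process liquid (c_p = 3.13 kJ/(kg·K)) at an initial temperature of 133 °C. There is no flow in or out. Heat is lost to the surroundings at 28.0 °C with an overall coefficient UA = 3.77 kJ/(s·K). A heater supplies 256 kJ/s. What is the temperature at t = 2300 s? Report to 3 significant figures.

Energy balance: M c_p dT/dt = −UA(T − T_amb) + Q̇.
dT/dt = (T_ss − T)/τ with T_ss = T_amb + Q̇/UA = 28.0 + 256/3.77 = 95.905 °C, τ = M c_p/UA = 1190·3.13/3.77 = 987.98 s.
Solution: T(t) = T_ss + (T₀ − T_ss) e^(−t/τ).
T(2300) = 95.905 + (37.095)·0.097493 = 99.521 °C.

99.5 °C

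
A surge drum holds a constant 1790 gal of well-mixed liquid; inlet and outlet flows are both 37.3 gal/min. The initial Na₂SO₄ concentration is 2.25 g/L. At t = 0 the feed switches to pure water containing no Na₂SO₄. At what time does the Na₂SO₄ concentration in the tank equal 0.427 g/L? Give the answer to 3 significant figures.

79.8 min

Mass balance on the solute (V constant): V dC/dt = Q(C_in − C), so τ = V/Q = 47.989 min.
C(t) = C_in + (C₀ − C_in) e^(−t/τ). Set C = 0.427 and solve for t:
e^(−t/τ) = (C − C_in)/(C₀ − C_in) = (0.427 − 0)/(2.25 − 0) = 0.18978
t = −τ ln(…) = 47.989 × 1.6619 = 79.753 min.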